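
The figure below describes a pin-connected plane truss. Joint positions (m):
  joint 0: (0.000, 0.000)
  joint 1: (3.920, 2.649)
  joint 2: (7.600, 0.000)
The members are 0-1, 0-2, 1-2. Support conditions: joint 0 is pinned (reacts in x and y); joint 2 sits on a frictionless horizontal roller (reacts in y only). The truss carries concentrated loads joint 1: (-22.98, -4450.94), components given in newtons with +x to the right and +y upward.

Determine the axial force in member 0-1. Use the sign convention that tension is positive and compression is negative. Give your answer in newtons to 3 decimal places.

-3863.492

N=3 nodes, M=3 members, R=3 reactions → 2N=6, M+R=6
member 0 (0-1): L=4.7311, (cx,cy)=(0.8286,0.5599)
member 1 (0-2): L=7.6000, (cx,cy)=(1.0000,0.0000)
member 2 (1-2): L=4.5343, (cx,cy)=(0.8116,-0.5842)
solve A·x = −loads:
  F[0-1] = -3863.4922 N (compression)
  F[0-2] = +3178.1339 N (tension)
  F[1-2] = -3915.9011 N (compression)
  Rx@0 = +22.9800 N
  Ry@0 = +2163.2017 N
  Ry@2 = +2287.7383 N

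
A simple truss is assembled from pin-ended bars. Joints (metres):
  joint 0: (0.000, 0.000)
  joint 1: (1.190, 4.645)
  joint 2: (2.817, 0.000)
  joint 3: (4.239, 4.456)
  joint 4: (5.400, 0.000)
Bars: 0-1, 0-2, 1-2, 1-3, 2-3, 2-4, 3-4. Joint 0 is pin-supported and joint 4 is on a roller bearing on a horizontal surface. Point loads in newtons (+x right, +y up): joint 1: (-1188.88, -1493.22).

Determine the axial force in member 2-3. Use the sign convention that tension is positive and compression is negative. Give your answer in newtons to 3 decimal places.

N=5 nodes, M=7 members, R=3 reactions → 2N=10, M+R=10
member 0 (0-1): L=4.7950, (cx,cy)=(0.2482,0.9687)
member 1 (0-2): L=2.8170, (cx,cy)=(1.0000,0.0000)
member 2 (1-2): L=4.9217, (cx,cy)=(0.3306,-0.9438)
member 3 (1-3): L=3.0549, (cx,cy)=(0.9981,-0.0619)
member 4 (2-3): L=4.6774, (cx,cy)=(0.3040,0.9527)
member 5 (2-4): L=2.5830, (cx,cy)=(1.0000,0.0000)
member 6 (3-4): L=4.6048, (cx,cy)=(0.2521,-0.9677)
solve A·x = −loads:
  F[0-1] = -2257.4388 N (compression)
  F[0-2] = -628.6409 N (compression)
  F[1-2] = +709.0182 N (tension)
  F[1-3] = +395.0128 N (tension)
  F[2-3] = -702.4033 N (compression)
  F[2-4] = -180.7146 N (compression)
  F[3-4] = +716.7514 N (tension)
  Rx@0 = +1188.8800 N
  Ry@0 = +2186.8155 N
  Ry@4 = -693.5955 N

-702.403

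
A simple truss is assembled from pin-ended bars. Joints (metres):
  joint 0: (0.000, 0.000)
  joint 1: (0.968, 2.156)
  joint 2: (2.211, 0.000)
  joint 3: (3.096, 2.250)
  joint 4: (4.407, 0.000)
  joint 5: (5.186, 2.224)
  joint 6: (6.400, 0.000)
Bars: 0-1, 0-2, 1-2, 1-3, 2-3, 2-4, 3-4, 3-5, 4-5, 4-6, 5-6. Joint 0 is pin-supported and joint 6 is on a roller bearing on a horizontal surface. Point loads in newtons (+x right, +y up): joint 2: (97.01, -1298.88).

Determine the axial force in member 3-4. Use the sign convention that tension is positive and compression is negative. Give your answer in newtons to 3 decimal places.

N=7 nodes, M=11 members, R=3 reactions → 2N=14, M+R=14
member 0 (0-1): L=2.3633, (cx,cy)=(0.4096,0.9123)
member 1 (0-2): L=2.2110, (cx,cy)=(1.0000,0.0000)
member 2 (1-2): L=2.4887, (cx,cy)=(0.4995,-0.8663)
member 3 (1-3): L=2.1301, (cx,cy)=(0.9990,0.0441)
member 4 (2-3): L=2.4178, (cx,cy)=(0.3660,0.9306)
member 5 (2-4): L=2.1960, (cx,cy)=(1.0000,0.0000)
member 6 (3-4): L=2.6041, (cx,cy)=(0.5034,-0.8640)
member 7 (3-5): L=2.0902, (cx,cy)=(0.9999,-0.0124)
member 8 (4-5): L=2.3565, (cx,cy)=(0.3306,0.9438)
member 9 (4-6): L=1.9930, (cx,cy)=(1.0000,0.0000)
member 10 (5-6): L=2.5338, (cx,cy)=(0.4791,-0.8777)
solve A·x = −loads:
  F[0-1] = -931.9149 N (compression)
  F[0-2] = +478.7134 N (tension)
  F[1-2] = +937.9791 N (tension)
  F[1-3] = -851.0224 N (compression)
  F[2-3] = +522.5421 N (tension)
  F[2-4] = +658.9240 N (tension)
  F[3-4] = -513.5725 N (compression)
  F[3-5] = -400.4014 N (compression)
  F[4-5] = +470.1755 N (tension)
  F[4-6] = +244.9411 N (tension)
  F[5-6] = -511.2221 N (compression)
  Rx@0 = -97.0100 N
  Ry@0 = +850.1576 N
  Ry@6 = +448.7224 N

-513.572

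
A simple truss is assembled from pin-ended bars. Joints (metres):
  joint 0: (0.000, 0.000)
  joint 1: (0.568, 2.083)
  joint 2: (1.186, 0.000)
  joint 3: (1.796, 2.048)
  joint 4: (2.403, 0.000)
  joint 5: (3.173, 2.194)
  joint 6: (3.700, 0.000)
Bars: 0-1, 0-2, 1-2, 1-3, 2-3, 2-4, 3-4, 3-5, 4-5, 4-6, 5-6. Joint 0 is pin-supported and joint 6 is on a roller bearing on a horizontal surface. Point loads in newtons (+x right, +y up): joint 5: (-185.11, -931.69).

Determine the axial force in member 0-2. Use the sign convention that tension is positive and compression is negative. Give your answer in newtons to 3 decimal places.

N=7 nodes, M=11 members, R=3 reactions → 2N=14, M+R=14
member 0 (0-1): L=2.1591, (cx,cy)=(0.2631,0.9648)
member 1 (0-2): L=1.1860, (cx,cy)=(1.0000,0.0000)
member 2 (1-2): L=2.1727, (cx,cy)=(0.2844,-0.9587)
member 3 (1-3): L=1.2285, (cx,cy)=(0.9996,-0.0285)
member 4 (2-3): L=2.1369, (cx,cy)=(0.2855,0.9584)
member 5 (2-4): L=1.2170, (cx,cy)=(1.0000,0.0000)
member 6 (3-4): L=2.1361, (cx,cy)=(0.2842,-0.9588)
member 7 (3-5): L=1.3847, (cx,cy)=(0.9944,0.1054)
member 8 (4-5): L=2.3252, (cx,cy)=(0.3312,0.9436)
member 9 (4-6): L=1.2970, (cx,cy)=(1.0000,0.0000)
member 10 (5-6): L=2.2564, (cx,cy)=(0.2336,-0.9723)
solve A·x = −loads:
  F[0-1] = -251.3210 N (compression)
  F[0-2] = -118.9929 N (compression)
  F[1-2] = +257.0538 N (tension)
  F[1-3] = -139.2882 N (compression)
  F[2-3] = -257.1355 N (compression)
  F[2-4] = +27.5232 N (tension)
  F[3-4] = +222.3907 N (tension)
  F[3-5] = -277.3756 N (compression)
  F[4-5] = -225.9728 N (compression)
  F[4-6] = +165.5515 N (tension)
  F[5-6] = -708.8259 N (compression)
  Rx@0 = +185.1100 N
  Ry@0 = +242.4681 N
  Ry@6 = +689.2219 N

-118.993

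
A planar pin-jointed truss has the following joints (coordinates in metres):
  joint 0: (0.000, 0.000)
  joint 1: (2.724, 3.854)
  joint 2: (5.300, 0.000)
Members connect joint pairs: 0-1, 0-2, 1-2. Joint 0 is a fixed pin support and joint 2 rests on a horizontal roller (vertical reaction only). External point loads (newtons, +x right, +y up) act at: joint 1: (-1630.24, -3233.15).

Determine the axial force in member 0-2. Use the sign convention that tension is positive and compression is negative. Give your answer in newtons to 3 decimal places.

N=3 nodes, M=3 members, R=3 reactions → 2N=6, M+R=6
member 0 (0-1): L=4.7195, (cx,cy)=(0.5772,0.8166)
member 1 (0-2): L=5.3000, (cx,cy)=(1.0000,0.0000)
member 2 (1-2): L=4.6356, (cx,cy)=(0.5557,-0.8314)
solve A·x = −loads:
  F[0-1] = -3376.0009 N (compression)
  F[0-2] = +318.3277 N (tension)
  F[1-2] = -572.8456 N (compression)
  Rx@0 = +1630.2400 N
  Ry@0 = +2756.8942 N
  Ry@2 = +476.2558 N

318.328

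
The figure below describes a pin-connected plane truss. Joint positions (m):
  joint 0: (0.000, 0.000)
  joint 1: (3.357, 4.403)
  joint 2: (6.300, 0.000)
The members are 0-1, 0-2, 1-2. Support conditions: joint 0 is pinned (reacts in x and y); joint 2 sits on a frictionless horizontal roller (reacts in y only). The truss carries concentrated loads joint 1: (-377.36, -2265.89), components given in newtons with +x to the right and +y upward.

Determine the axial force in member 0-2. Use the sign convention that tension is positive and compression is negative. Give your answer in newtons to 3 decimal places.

N=3 nodes, M=3 members, R=3 reactions → 2N=6, M+R=6
member 0 (0-1): L=5.5368, (cx,cy)=(0.6063,0.7952)
member 1 (0-2): L=6.3000, (cx,cy)=(1.0000,0.0000)
member 2 (1-2): L=5.2960, (cx,cy)=(0.5557,-0.8314)
solve A·x = −loads:
  F[0-1] = -1662.7007 N (compression)
  F[0-2] = +630.7518 N (tension)
  F[1-2] = -1135.0540 N (compression)
  Rx@0 = +377.3600 N
  Ry@0 = +1322.2270 N
  Ry@2 = +943.6630 N

630.752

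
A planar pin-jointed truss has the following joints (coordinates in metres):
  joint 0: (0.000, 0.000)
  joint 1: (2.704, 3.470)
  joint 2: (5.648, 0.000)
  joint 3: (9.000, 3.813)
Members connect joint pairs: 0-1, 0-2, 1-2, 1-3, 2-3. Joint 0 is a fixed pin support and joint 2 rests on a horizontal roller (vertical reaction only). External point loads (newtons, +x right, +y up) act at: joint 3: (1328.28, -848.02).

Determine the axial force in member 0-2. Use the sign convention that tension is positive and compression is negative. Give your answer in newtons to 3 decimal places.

237.316

N=4 nodes, M=5 members, R=3 reactions → 2N=8, M+R=8
member 0 (0-1): L=4.3991, (cx,cy)=(0.6147,0.7888)
member 1 (0-2): L=5.6480, (cx,cy)=(1.0000,0.0000)
member 2 (1-2): L=4.5506, (cx,cy)=(0.6469,-0.7625)
member 3 (1-3): L=6.3053, (cx,cy)=(0.9985,0.0544)
member 4 (2-3): L=5.0769, (cx,cy)=(0.6602,0.7510)
solve A·x = −loads:
  F[0-1] = +1774.8942 N (tension)
  F[0-2] = +237.3159 N (tension)
  F[1-2] = -1680.3898 N (compression)
  F[1-3] = +2181.3162 N (tension)
  F[2-3] = -1287.1057 N (compression)
  Rx@0 = -1328.2800 N
  Ry@0 = -1400.0168 N
  Ry@2 = +2248.0368 N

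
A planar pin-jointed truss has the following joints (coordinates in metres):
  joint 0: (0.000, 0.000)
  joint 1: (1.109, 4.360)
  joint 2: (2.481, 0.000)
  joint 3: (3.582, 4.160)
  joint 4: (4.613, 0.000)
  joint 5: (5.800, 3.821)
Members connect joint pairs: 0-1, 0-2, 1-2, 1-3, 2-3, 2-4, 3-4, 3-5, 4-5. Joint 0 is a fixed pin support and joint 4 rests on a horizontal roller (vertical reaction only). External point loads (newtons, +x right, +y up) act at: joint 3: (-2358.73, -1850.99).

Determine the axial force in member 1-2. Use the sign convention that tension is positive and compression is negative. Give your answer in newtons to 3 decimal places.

2789.405

N=6 nodes, M=9 members, R=3 reactions → 2N=12, M+R=12
member 0 (0-1): L=4.4988, (cx,cy)=(0.2465,0.9691)
member 1 (0-2): L=2.4810, (cx,cy)=(1.0000,0.0000)
member 2 (1-2): L=4.5708, (cx,cy)=(0.3002,-0.9539)
member 3 (1-3): L=2.4811, (cx,cy)=(0.9967,-0.0806)
member 4 (2-3): L=4.3032, (cx,cy)=(0.2559,0.9667)
member 5 (2-4): L=2.1320, (cx,cy)=(1.0000,0.0000)
member 6 (3-4): L=4.2859, (cx,cy)=(0.2406,-0.9706)
member 7 (3-5): L=2.2438, (cx,cy)=(0.9885,-0.1511)
member 8 (4-5): L=4.0011, (cx,cy)=(0.2967,0.9550)
solve A·x = −loads:
  F[0-1] = -2621.6990 N (compression)
  F[0-2] = -1712.4590 N (compression)
  F[1-2] = +2789.4053 N (tension)
  F[1-3] = -1488.4047 N (compression)
  F[2-3] = -2752.3879 N (compression)
  F[2-4] = -170.9589 N (compression)
  F[3-4] = +710.6743 N (tension)
  F[3-5] = -0.0000 N (tension)
  F[4-5] = +0.0000 N (tension)
  Rx@0 = +2358.7300 N
  Ry@0 = +2540.7950 N
  Ry@4 = -689.8050 N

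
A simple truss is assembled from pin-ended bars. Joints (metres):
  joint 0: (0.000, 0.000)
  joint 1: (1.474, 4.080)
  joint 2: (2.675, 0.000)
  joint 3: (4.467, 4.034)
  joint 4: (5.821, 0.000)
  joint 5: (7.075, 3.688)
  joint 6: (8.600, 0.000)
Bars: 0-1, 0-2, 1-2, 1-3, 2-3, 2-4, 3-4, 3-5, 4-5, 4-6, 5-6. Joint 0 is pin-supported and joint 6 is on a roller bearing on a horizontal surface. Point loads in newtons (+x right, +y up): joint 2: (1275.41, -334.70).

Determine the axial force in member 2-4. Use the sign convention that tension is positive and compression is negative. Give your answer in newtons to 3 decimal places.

106.662

N=7 nodes, M=11 members, R=3 reactions → 2N=14, M+R=14
member 0 (0-1): L=4.3381, (cx,cy)=(0.3398,0.9405)
member 1 (0-2): L=2.6750, (cx,cy)=(1.0000,0.0000)
member 2 (1-2): L=4.2531, (cx,cy)=(0.2824,-0.9593)
member 3 (1-3): L=2.9934, (cx,cy)=(0.9999,-0.0154)
member 4 (2-3): L=4.4141, (cx,cy)=(0.4060,0.9139)
member 5 (2-4): L=3.1460, (cx,cy)=(1.0000,0.0000)
member 6 (3-4): L=4.2552, (cx,cy)=(0.3182,-0.9480)
member 7 (3-5): L=2.6309, (cx,cy)=(0.9913,-0.1315)
member 8 (4-5): L=3.8954, (cx,cy)=(0.3219,0.9468)
member 9 (4-6): L=2.7790, (cx,cy)=(1.0000,0.0000)
member 10 (5-6): L=3.9909, (cx,cy)=(0.3821,-0.9241)
solve A·x = −loads:
  F[0-1] = -245.1798 N (compression)
  F[0-2] = +1358.7173 N (tension)
  F[1-2] = +242.8088 N (tension)
  F[1-3] = -151.8902 N (compression)
  F[2-3] = +111.3630 N (tension)
  F[2-4] = +106.6622 N (tension)
  F[3-4] = -99.3108 N (compression)
  F[3-5] = -75.7191 N (compression)
  F[4-5] = +99.4427 N (tension)
  F[4-6] = +43.0487 N (tension)
  F[5-6] = -112.6566 N (compression)
  Rx@0 = -1275.4100 N
  Ry@0 = +230.5927 N
  Ry@6 = +104.1073 N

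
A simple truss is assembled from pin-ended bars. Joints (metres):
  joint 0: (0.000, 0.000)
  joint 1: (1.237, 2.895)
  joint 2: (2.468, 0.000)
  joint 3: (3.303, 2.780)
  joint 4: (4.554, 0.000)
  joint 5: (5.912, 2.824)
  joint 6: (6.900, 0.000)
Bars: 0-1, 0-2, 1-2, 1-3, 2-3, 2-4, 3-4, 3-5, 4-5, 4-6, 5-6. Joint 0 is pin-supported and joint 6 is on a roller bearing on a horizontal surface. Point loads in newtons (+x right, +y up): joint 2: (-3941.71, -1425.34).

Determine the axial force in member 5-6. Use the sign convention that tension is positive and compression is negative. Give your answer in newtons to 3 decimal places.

-540.118

N=7 nodes, M=11 members, R=3 reactions → 2N=14, M+R=14
member 0 (0-1): L=3.1482, (cx,cy)=(0.3929,0.9196)
member 1 (0-2): L=2.4680, (cx,cy)=(1.0000,0.0000)
member 2 (1-2): L=3.1459, (cx,cy)=(0.3913,-0.9203)
member 3 (1-3): L=2.0692, (cx,cy)=(0.9985,-0.0556)
member 4 (2-3): L=2.9027, (cx,cy)=(0.2877,0.9577)
member 5 (2-4): L=2.0860, (cx,cy)=(1.0000,0.0000)
member 6 (3-4): L=3.0485, (cx,cy)=(0.4104,-0.9119)
member 7 (3-5): L=2.6094, (cx,cy)=(0.9999,0.0169)
member 8 (4-5): L=3.1336, (cx,cy)=(0.4334,0.9012)
member 9 (4-6): L=2.3460, (cx,cy)=(1.0000,0.0000)
member 10 (5-6): L=2.9918, (cx,cy)=(0.3302,-0.9439)
solve A·x = −loads:
  F[0-1] = -995.5969 N (compression)
  F[0-2] = -3550.5177 N (compression)
  F[1-2] = +1043.2062 N (tension)
  F[1-3] = -800.6456 N (compression)
  F[2-3] = +485.8562 N (tension)
  F[2-4] = +659.6449 N (tension)
  F[3-4] = -566.9548 N (compression)
  F[3-5] = -427.0474 N (compression)
  F[4-5] = +573.6908 N (tension)
  F[4-6] = +178.3638 N (tension)
  F[5-6] = -540.1179 N (compression)
  Rx@0 = +3941.7100 N
  Ry@0 = +915.5227 N
  Ry@6 = +509.8173 N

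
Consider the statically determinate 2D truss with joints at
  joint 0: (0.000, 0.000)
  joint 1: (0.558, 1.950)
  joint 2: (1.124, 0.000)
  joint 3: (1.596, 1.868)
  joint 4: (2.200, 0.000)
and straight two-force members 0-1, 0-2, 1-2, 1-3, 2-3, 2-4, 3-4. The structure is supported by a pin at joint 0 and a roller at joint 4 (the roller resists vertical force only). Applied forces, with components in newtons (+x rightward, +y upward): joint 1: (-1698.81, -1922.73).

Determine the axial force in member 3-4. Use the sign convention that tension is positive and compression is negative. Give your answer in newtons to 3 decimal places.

1069.987

N=5 nodes, M=7 members, R=3 reactions → 2N=10, M+R=10
member 0 (0-1): L=2.0283, (cx,cy)=(0.2751,0.9614)
member 1 (0-2): L=1.1240, (cx,cy)=(1.0000,0.0000)
member 2 (1-2): L=2.0305, (cx,cy)=(0.2788,-0.9604)
member 3 (1-3): L=1.0412, (cx,cy)=(0.9969,-0.0788)
member 4 (2-3): L=1.9267, (cx,cy)=(0.2450,0.9695)
member 5 (2-4): L=1.0760, (cx,cy)=(1.0000,0.0000)
member 6 (3-4): L=1.9632, (cx,cy)=(0.3077,-0.9515)
solve A·x = −loads:
  F[0-1] = -3058.8535 N (compression)
  F[0-2] = -857.2833 N (compression)
  F[1-2] = +1012.8131 N (tension)
  F[1-3] = +576.7513 N (tension)
  F[2-3] = -1003.2383 N (compression)
  F[2-4] = -329.1894 N (compression)
  F[3-4] = +1069.9866 N (tension)
  Rx@0 = +1698.8100 N
  Ry@0 = +2940.8192 N
  Ry@4 = -1018.0892 N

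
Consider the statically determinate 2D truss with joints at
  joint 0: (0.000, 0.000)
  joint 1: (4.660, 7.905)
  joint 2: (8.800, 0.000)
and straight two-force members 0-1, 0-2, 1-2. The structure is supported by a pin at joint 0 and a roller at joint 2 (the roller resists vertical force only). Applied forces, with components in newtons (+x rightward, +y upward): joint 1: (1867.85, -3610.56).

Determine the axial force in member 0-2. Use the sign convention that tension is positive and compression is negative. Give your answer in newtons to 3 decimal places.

1880.066

N=3 nodes, M=3 members, R=3 reactions → 2N=6, M+R=6
member 0 (0-1): L=9.1763, (cx,cy)=(0.5078,0.8615)
member 1 (0-2): L=8.8000, (cx,cy)=(1.0000,0.0000)
member 2 (1-2): L=8.9235, (cx,cy)=(0.4639,-0.8859)
solve A·x = −loads:
  F[0-1] = -24.0560 N (compression)
  F[0-2] = +1880.0663 N (tension)
  F[1-2] = -4052.3546 N (compression)
  Rx@0 = -1867.8500 N
  Ry@0 = +20.7232 N
  Ry@2 = +3589.8368 N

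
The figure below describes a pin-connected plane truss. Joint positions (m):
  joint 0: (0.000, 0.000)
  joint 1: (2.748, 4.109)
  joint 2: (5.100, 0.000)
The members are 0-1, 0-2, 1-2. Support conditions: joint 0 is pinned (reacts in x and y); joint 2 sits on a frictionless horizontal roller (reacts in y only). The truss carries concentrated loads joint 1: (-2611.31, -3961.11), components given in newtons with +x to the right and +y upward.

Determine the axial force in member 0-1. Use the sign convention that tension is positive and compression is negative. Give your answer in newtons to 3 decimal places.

N=3 nodes, M=3 members, R=3 reactions → 2N=6, M+R=6
member 0 (0-1): L=4.9432, (cx,cy)=(0.5559,0.8312)
member 1 (0-2): L=5.1000, (cx,cy)=(1.0000,0.0000)
member 2 (1-2): L=4.7345, (cx,cy)=(0.4968,-0.8679)
solve A·x = −loads:
  F[0-1] = -4728.6780 N (compression)
  F[0-2] = +17.4254 N (tension)
  F[1-2] = -35.0771 N (compression)
  Rx@0 = +2611.3100 N
  Ry@0 = +3930.6674 N
  Ry@2 = +30.4426 N

-4728.678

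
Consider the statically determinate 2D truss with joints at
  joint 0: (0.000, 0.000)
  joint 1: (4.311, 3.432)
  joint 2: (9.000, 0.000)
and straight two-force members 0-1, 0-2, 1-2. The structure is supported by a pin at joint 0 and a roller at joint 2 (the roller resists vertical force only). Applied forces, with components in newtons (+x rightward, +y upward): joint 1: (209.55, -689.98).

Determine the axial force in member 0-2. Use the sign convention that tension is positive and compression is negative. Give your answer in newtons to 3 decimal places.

560.725

N=3 nodes, M=3 members, R=3 reactions → 2N=6, M+R=6
member 0 (0-1): L=5.5103, (cx,cy)=(0.7824,0.6228)
member 1 (0-2): L=9.0000, (cx,cy)=(1.0000,0.0000)
member 2 (1-2): L=5.8108, (cx,cy)=(0.8069,-0.5906)
solve A·x = −loads:
  F[0-1] = -448.8693 N (compression)
  F[0-2] = +560.7246 N (tension)
  F[1-2] = -694.8723 N (compression)
  Rx@0 = -209.5500 N
  Ry@0 = +279.5712 N
  Ry@2 = +410.4088 N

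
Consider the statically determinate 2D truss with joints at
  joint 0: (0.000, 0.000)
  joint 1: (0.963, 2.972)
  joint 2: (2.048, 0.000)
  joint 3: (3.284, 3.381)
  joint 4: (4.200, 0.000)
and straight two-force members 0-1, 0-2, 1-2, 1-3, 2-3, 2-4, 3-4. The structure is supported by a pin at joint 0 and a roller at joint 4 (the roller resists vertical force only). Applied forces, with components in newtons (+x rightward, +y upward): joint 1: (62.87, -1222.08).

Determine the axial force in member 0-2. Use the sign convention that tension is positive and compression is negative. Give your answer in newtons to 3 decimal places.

N=5 nodes, M=7 members, R=3 reactions → 2N=10, M+R=10
member 0 (0-1): L=3.1241, (cx,cy)=(0.3082,0.9513)
member 1 (0-2): L=2.0480, (cx,cy)=(1.0000,0.0000)
member 2 (1-2): L=3.1639, (cx,cy)=(0.3429,-0.9394)
member 3 (1-3): L=2.3568, (cx,cy)=(0.9848,0.1735)
member 4 (2-3): L=3.5998, (cx,cy)=(0.3433,0.9392)
member 5 (2-4): L=2.1520, (cx,cy)=(1.0000,0.0000)
member 6 (3-4): L=3.5029, (cx,cy)=(0.2615,-0.9652)
solve A·x = −loads:
  F[0-1] = -943.3200 N (compression)
  F[0-2] = +353.6450 N (tension)
  F[1-2] = -387.0931 N (compression)
  F[1-3] = -224.3005 N (compression)
  F[2-3] = +387.1552 N (tension)
  F[2-4] = +87.9678 N (tension)
  F[3-4] = -336.3989 N (compression)
  Rx@0 = -62.8700 N
  Ry@0 = +897.3865 N
  Ry@4 = +324.6935 N

353.645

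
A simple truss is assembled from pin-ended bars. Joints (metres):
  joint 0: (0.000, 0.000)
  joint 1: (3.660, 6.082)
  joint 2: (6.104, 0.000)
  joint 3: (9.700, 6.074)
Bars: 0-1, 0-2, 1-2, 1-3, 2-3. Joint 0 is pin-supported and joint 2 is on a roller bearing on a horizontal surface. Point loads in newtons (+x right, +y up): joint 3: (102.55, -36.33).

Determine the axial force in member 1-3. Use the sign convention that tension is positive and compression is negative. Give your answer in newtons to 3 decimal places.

N=4 nodes, M=5 members, R=3 reactions → 2N=8, M+R=8
member 0 (0-1): L=7.0983, (cx,cy)=(0.5156,0.8568)
member 1 (0-2): L=6.1040, (cx,cy)=(1.0000,0.0000)
member 2 (1-2): L=6.5547, (cx,cy)=(0.3729,-0.9279)
member 3 (1-3): L=6.0400, (cx,cy)=(1.0000,-0.0013)
member 4 (2-3): L=7.0587, (cx,cy)=(0.5094,0.8605)
solve A·x = −loads:
  F[0-1] = +144.0777 N (tension)
  F[0-2] = +28.2615 N (tension)
  F[1-2] = -133.2200 N (compression)
  F[1-3] = +123.9614 N (tension)
  F[2-3] = -42.0287 N (compression)
  Rx@0 = -102.5500 N
  Ry@0 = -123.4488 N
  Ry@2 = +159.7788 N

123.961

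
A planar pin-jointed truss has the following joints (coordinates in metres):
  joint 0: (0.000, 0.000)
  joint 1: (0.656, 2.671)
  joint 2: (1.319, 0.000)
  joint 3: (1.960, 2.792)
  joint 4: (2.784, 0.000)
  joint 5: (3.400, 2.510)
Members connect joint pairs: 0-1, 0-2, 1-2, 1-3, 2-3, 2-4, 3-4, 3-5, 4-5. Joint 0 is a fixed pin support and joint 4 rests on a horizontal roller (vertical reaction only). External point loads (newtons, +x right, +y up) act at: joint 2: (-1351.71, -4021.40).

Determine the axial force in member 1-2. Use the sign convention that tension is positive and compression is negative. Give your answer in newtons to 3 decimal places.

2082.704

N=6 nodes, M=9 members, R=3 reactions → 2N=12, M+R=12
member 0 (0-1): L=2.7504, (cx,cy)=(0.2385,0.9711)
member 1 (0-2): L=1.3190, (cx,cy)=(1.0000,0.0000)
member 2 (1-2): L=2.7521, (cx,cy)=(0.2409,-0.9705)
member 3 (1-3): L=1.3096, (cx,cy)=(0.9957,0.0924)
member 4 (2-3): L=2.8646, (cx,cy)=(0.2238,0.9746)
member 5 (2-4): L=1.4650, (cx,cy)=(1.0000,0.0000)
member 6 (3-4): L=2.9111, (cx,cy)=(0.2831,-0.9591)
member 7 (3-5): L=1.4674, (cx,cy)=(0.9814,-0.1922)
member 8 (4-5): L=2.5845, (cx,cy)=(0.2383,0.9712)
solve A·x = −loads:
  F[0-1] = -2179.0345 N (compression)
  F[0-2] = -831.9826 N (compression)
  F[1-2] = +2082.7036 N (tension)
  F[1-3] = -1025.8614 N (compression)
  F[2-3] = +2052.0710 N (tension)
  F[2-4] = +562.2955 N (tension)
  F[3-4] = -1986.4965 N (compression)
  F[3-5] = -0.0000 N (tension)
  F[4-5] = +0.0000 N (tension)
  Rx@0 = +1351.7100 N
  Ry@0 = +2116.1462 N
  Ry@4 = +1905.2538 N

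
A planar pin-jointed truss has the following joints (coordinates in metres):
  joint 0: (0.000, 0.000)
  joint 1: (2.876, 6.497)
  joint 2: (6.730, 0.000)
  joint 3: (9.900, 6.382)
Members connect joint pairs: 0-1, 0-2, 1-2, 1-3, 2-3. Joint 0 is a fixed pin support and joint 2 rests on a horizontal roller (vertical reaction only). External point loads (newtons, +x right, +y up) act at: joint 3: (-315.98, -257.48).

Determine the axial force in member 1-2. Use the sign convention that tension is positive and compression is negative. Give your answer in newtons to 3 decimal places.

N=4 nodes, M=5 members, R=3 reactions → 2N=8, M+R=8
member 0 (0-1): L=7.1051, (cx,cy)=(0.4048,0.9144)
member 1 (0-2): L=6.7300, (cx,cy)=(1.0000,0.0000)
member 2 (1-2): L=7.5541, (cx,cy)=(0.5102,-0.8601)
member 3 (1-3): L=7.0249, (cx,cy)=(0.9999,-0.0164)
member 4 (2-3): L=7.1259, (cx,cy)=(0.4449,0.8956)
solve A·x = −loads:
  F[0-1] = -195.0555 N (compression)
  F[0-2] = -237.0255 N (compression)
  F[1-2] = +210.9334 N (tension)
  F[1-3] = -186.5950 N (compression)
  F[2-3] = -290.9042 N (compression)
  Rx@0 = +315.9800 N
  Ry@0 = +178.3615 N
  Ry@2 = +79.1185 N

210.933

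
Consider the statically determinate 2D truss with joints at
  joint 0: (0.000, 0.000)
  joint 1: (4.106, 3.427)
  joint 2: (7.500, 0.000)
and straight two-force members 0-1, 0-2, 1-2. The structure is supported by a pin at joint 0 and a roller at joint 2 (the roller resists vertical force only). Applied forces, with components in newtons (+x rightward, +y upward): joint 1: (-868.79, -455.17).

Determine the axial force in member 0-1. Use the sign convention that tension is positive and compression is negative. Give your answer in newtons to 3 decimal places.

N=3 nodes, M=3 members, R=3 reactions → 2N=6, M+R=6
member 0 (0-1): L=5.3482, (cx,cy)=(0.7677,0.6408)
member 1 (0-2): L=7.5000, (cx,cy)=(1.0000,0.0000)
member 2 (1-2): L=4.8232, (cx,cy)=(0.7037,-0.7105)
solve A·x = −loads:
  F[0-1] = -940.9868 N (compression)
  F[0-2] = -146.3656 N (compression)
  F[1-2] = +208.0009 N (tension)
  Rx@0 = +868.7900 N
  Ry@0 = +602.9587 N
  Ry@2 = -147.7887 N

-940.987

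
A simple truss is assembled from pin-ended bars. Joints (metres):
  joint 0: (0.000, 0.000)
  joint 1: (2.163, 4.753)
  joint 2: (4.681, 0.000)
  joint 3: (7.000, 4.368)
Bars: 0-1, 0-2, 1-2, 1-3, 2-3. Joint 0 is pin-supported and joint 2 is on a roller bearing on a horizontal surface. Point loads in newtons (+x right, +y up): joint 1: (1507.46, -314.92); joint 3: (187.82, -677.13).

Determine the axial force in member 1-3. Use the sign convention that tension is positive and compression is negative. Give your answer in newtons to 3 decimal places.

N=4 nodes, M=5 members, R=3 reactions → 2N=8, M+R=8
member 0 (0-1): L=5.2220, (cx,cy)=(0.4142,0.9102)
member 1 (0-2): L=4.6810, (cx,cy)=(1.0000,0.0000)
member 2 (1-2): L=5.3788, (cx,cy)=(0.4681,-0.8837)
member 3 (1-3): L=4.8523, (cx,cy)=(0.9968,-0.0793)
member 4 (2-3): L=4.9454, (cx,cy)=(0.4689,0.8832)
solve A·x = −loads:
  F[0-1] = +2056.6873 N (tension)
  F[0-2] = +843.3860 N (tension)
  F[1-2] = -2522.1087 N (compression)
  F[1-3] = +526.7833 N (tension)
  F[2-3] = -719.3198 N (compression)
  Rx@0 = -1695.2800 N
  Ry@0 = -1871.9613 N
  Ry@2 = +2864.0113 N

526.783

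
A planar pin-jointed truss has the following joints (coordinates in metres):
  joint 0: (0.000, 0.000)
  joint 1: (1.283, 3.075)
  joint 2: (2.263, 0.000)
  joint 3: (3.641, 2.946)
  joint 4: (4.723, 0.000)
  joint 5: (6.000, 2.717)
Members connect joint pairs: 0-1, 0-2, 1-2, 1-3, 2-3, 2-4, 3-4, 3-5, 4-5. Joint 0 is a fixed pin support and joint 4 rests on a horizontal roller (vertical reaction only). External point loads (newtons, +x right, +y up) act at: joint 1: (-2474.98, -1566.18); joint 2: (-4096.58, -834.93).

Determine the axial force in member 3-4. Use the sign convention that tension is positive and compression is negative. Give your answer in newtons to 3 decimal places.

837.208

N=6 nodes, M=9 members, R=3 reactions → 2N=12, M+R=12
member 0 (0-1): L=3.3319, (cx,cy)=(0.3851,0.9229)
member 1 (0-2): L=2.2630, (cx,cy)=(1.0000,0.0000)
member 2 (1-2): L=3.2274, (cx,cy)=(0.3037,-0.9528)
member 3 (1-3): L=2.3615, (cx,cy)=(0.9985,-0.0546)
member 4 (2-3): L=3.2524, (cx,cy)=(0.4237,0.9058)
member 5 (2-4): L=2.4600, (cx,cy)=(1.0000,0.0000)
member 6 (3-4): L=3.1384, (cx,cy)=(0.3448,-0.9387)
member 7 (3-5): L=2.3701, (cx,cy)=(0.9953,-0.0966)
member 8 (4-5): L=3.0021, (cx,cy)=(0.4254,0.9050)
solve A·x = −loads:
  F[0-1] = -3453.2697 N (compression)
  F[0-2] = -5241.8341 N (compression)
  F[1-2] = +1664.3914 N (tension)
  F[1-3] = +640.8163 N (tension)
  F[2-3] = -828.9573 N (compression)
  F[2-4] = -288.6359 N (compression)
  F[3-4] = +837.2078 N (tension)
  F[3-5] = -0.0000 N (compression)
  F[4-5] = +0.0000 N (tension)
  Rx@0 = +6571.5600 N
  Ry@0 = +3186.9893 N
  Ry@4 = -785.8793 N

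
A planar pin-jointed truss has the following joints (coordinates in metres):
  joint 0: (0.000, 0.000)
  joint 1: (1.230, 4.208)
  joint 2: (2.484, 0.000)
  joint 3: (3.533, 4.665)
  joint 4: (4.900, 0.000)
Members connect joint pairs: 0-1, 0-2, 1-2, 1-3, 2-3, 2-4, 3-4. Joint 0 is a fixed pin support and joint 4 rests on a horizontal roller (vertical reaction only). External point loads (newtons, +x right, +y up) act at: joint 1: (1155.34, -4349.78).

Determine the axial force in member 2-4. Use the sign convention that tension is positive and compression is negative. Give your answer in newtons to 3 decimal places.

610.699

N=5 nodes, M=7 members, R=3 reactions → 2N=10, M+R=10
member 0 (0-1): L=4.3841, (cx,cy)=(0.2806,0.9598)
member 1 (0-2): L=2.4840, (cx,cy)=(1.0000,0.0000)
member 2 (1-2): L=4.3909, (cx,cy)=(0.2856,-0.9584)
member 3 (1-3): L=2.3479, (cx,cy)=(0.9809,0.1946)
member 4 (2-3): L=4.7815, (cx,cy)=(0.2194,0.9756)
member 5 (2-4): L=2.4160, (cx,cy)=(1.0000,0.0000)
member 6 (3-4): L=4.8612, (cx,cy)=(0.2812,-0.9596)
solve A·x = −loads:
  F[0-1] = -2360.5261 N (compression)
  F[0-2] = +1817.6105 N (tension)
  F[1-2] = -2408.5578 N (compression)
  F[1-3] = -1151.7732 N (compression)
  F[2-3] = +2365.8825 N (tension)
  F[2-4] = +610.6992 N (tension)
  F[3-4] = -2171.6963 N (compression)
  Rx@0 = -1155.3400 N
  Ry@0 = +2265.7188 N
  Ry@4 = +2084.0612 N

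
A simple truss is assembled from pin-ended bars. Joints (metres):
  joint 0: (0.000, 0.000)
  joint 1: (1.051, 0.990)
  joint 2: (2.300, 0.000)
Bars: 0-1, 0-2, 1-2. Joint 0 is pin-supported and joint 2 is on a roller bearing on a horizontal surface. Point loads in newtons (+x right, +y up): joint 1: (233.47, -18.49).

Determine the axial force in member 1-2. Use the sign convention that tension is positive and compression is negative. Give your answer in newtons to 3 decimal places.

N=3 nodes, M=3 members, R=3 reactions → 2N=6, M+R=6
member 0 (0-1): L=1.4438, (cx,cy)=(0.7279,0.6857)
member 1 (0-2): L=2.3000, (cx,cy)=(1.0000,0.0000)
member 2 (1-2): L=1.5938, (cx,cy)=(0.7837,-0.6212)
solve A·x = −loads:
  F[0-1] = +131.9193 N (tension)
  F[0-2] = +137.4439 N (tension)
  F[1-2] = -175.3834 N (compression)
  Rx@0 = -233.4700 N
  Ry@0 = -90.4527 N
  Ry@2 = +108.9427 N

-175.383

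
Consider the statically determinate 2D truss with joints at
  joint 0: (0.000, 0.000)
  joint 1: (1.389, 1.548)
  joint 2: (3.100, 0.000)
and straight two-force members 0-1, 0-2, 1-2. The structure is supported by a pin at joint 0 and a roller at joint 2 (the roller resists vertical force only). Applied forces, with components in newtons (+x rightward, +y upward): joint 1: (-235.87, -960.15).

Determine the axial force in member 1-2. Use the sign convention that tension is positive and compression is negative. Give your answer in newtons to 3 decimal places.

-465.681

N=3 nodes, M=3 members, R=3 reactions → 2N=6, M+R=6
member 0 (0-1): L=2.0798, (cx,cy)=(0.6678,0.7443)
member 1 (0-2): L=3.1000, (cx,cy)=(1.0000,0.0000)
member 2 (1-2): L=2.3073, (cx,cy)=(0.7415,-0.6709)
solve A·x = −loads:
  F[0-1] = -870.2484 N (compression)
  F[0-2] = +345.3239 N (tension)
  F[1-2] = -465.6810 N (compression)
  Rx@0 = +235.8700 N
  Ry@0 = +647.7237 N
  Ry@2 = +312.4263 N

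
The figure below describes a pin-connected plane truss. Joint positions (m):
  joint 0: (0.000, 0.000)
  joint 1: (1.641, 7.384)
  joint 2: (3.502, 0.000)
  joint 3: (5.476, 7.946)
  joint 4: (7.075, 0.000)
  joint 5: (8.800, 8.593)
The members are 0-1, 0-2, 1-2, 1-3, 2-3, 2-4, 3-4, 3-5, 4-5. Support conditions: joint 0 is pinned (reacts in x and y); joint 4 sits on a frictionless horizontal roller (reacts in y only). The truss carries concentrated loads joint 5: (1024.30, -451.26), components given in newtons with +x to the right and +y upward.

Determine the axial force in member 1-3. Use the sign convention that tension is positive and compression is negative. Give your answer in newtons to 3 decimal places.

625.946

N=6 nodes, M=9 members, R=3 reactions → 2N=12, M+R=12
member 0 (0-1): L=7.5641, (cx,cy)=(0.2169,0.9762)
member 1 (0-2): L=3.5020, (cx,cy)=(1.0000,0.0000)
member 2 (1-2): L=7.6149, (cx,cy)=(0.2444,-0.9697)
member 3 (1-3): L=3.8760, (cx,cy)=(0.9894,0.1450)
member 4 (2-3): L=8.1875, (cx,cy)=(0.2411,0.9705)
member 5 (2-4): L=3.5730, (cx,cy)=(1.0000,0.0000)
member 6 (3-4): L=8.1053, (cx,cy)=(0.1973,-0.9803)
member 7 (3-5): L=3.3864, (cx,cy)=(0.9816,0.1911)
member 8 (4-5): L=8.7644, (cx,cy)=(0.1968,0.9804)
solve A·x = −loads:
  F[0-1] = +1387.1326 N (tension)
  F[0-2] = +723.3693 N (tension)
  F[1-2] = -1302.8425 N (compression)
  F[1-3] = +625.9462 N (tension)
  F[2-3] = +1301.7371 N (tension)
  F[2-4] = +91.1219 N (tension)
  F[3-4] = -1150.8828 N (compression)
  F[3-5] = +1181.9968 N (tension)
  F[4-5] = -690.5997 N (compression)
  Rx@0 = -1024.3000 N
  Ry@0 = -1354.0966 N
  Ry@4 = +1805.3566 N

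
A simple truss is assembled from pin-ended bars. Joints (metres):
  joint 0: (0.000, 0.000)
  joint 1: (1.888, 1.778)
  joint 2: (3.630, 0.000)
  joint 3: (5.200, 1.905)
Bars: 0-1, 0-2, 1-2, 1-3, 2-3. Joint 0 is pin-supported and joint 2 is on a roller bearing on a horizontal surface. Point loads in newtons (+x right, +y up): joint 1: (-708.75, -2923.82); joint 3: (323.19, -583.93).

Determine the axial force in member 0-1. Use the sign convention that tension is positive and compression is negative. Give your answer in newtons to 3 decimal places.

-1937.189

N=4 nodes, M=5 members, R=3 reactions → 2N=8, M+R=8
member 0 (0-1): L=2.5934, (cx,cy)=(0.7280,0.6856)
member 1 (0-2): L=3.6300, (cx,cy)=(1.0000,0.0000)
member 2 (1-2): L=2.4891, (cx,cy)=(0.6998,-0.7143)
member 3 (1-3): L=3.3144, (cx,cy)=(0.9993,0.0383)
member 4 (2-3): L=2.4686, (cx,cy)=(0.6360,0.7717)
solve A·x = −loads:
  F[0-1] = -1937.1893 N (compression)
  F[0-2] = +1024.7065 N (tension)
  F[1-2] = -2189.3656 N (compression)
  F[1-3] = +831.2962 N (tension)
  F[2-3] = -797.9602 N (compression)
  Rx@0 = +385.5600 N
  Ry@0 = +1328.1005 N
  Ry@2 = +2179.6495 N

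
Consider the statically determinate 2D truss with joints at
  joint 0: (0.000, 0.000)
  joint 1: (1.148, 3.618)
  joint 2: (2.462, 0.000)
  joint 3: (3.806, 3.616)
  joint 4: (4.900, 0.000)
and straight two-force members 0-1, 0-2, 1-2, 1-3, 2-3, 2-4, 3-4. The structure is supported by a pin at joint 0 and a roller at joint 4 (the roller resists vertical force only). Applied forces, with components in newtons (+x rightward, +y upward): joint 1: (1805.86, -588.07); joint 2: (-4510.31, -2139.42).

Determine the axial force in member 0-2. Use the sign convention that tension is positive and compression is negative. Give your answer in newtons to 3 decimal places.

N=5 nodes, M=7 members, R=3 reactions → 2N=10, M+R=10
member 0 (0-1): L=3.7958, (cx,cy)=(0.3024,0.9532)
member 1 (0-2): L=2.4620, (cx,cy)=(1.0000,0.0000)
member 2 (1-2): L=3.8492, (cx,cy)=(0.3414,-0.9399)
member 3 (1-3): L=2.6580, (cx,cy)=(1.0000,-0.0008)
member 4 (2-3): L=3.8577, (cx,cy)=(0.3484,0.9373)
member 5 (2-4): L=2.4380, (cx,cy)=(1.0000,0.0000)
member 6 (3-4): L=3.7779, (cx,cy)=(0.2896,-0.9572)
solve A·x = −loads:
  F[0-1] = -190.2878 N (compression)
  F[0-2] = -2646.8989 N (compression)
  F[1-2] = -431.3115 N (compression)
  F[1-3] = -1716.1758 N (compression)
  F[2-3] = +2714.9179 N (tension)
  F[2-4] = +770.3121 N (tension)
  F[3-4] = -2660.0896 N (compression)
  Rx@0 = +2704.4500 N
  Ry@0 = +181.3761 N
  Ry@4 = +2546.1139 N

-2646.899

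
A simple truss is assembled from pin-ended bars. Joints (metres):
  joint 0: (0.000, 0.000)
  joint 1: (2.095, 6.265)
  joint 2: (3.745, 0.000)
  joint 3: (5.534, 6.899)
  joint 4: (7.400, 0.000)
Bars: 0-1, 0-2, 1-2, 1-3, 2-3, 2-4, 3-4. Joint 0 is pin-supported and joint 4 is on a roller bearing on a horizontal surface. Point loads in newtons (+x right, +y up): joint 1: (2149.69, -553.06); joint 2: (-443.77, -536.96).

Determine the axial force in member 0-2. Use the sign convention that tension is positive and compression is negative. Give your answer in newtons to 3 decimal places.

1318.596

N=5 nodes, M=7 members, R=3 reactions → 2N=10, M+R=10
member 0 (0-1): L=6.6060, (cx,cy)=(0.3171,0.9484)
member 1 (0-2): L=3.7450, (cx,cy)=(1.0000,0.0000)
member 2 (1-2): L=6.4786, (cx,cy)=(0.2547,-0.9670)
member 3 (1-3): L=3.4970, (cx,cy)=(0.9834,0.1813)
member 4 (2-3): L=7.1272, (cx,cy)=(0.2510,0.9680)
member 5 (2-4): L=3.6550, (cx,cy)=(1.0000,0.0000)
member 6 (3-4): L=7.1469, (cx,cy)=(0.2611,-0.9653)
solve A·x = −loads:
  F[0-1] = +1221.3195 N (tension)
  F[0-2] = +1318.5958 N (tension)
  F[1-2] = -2008.1697 N (compression)
  F[1-3] = -1271.9985 N (compression)
  F[2-3] = +2560.8984 N (tension)
  F[2-4] = +608.1053 N (tension)
  F[3-4] = -2329.0820 N (compression)
  Rx@0 = -1705.9200 N
  Ry@0 = -1158.2751 N
  Ry@4 = +2248.2951 N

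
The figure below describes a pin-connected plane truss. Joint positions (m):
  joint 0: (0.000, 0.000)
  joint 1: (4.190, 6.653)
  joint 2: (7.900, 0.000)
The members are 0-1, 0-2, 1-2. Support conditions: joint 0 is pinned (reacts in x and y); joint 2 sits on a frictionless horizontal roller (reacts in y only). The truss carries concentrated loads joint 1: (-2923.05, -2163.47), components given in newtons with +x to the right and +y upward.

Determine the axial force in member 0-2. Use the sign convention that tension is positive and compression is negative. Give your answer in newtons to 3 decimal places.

-732.850

N=3 nodes, M=3 members, R=3 reactions → 2N=6, M+R=6
member 0 (0-1): L=7.8625, (cx,cy)=(0.5329,0.8462)
member 1 (0-2): L=7.9000, (cx,cy)=(1.0000,0.0000)
member 2 (1-2): L=7.6175, (cx,cy)=(0.4870,-0.8734)
solve A·x = −loads:
  F[0-1] = -4109.8790 N (compression)
  F[0-2] = -732.8499 N (compression)
  F[1-2] = +1504.7153 N (tension)
  Rx@0 = +2923.0500 N
  Ry@0 = +3477.6614 N
  Ry@2 = -1314.1914 N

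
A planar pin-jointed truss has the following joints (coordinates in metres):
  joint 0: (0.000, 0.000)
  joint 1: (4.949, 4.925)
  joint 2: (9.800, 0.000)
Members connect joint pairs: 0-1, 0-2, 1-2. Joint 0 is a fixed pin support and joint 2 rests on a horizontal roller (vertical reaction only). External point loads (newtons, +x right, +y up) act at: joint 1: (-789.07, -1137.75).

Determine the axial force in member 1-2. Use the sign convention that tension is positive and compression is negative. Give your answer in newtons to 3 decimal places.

N=3 nodes, M=3 members, R=3 reactions → 2N=6, M+R=6
member 0 (0-1): L=6.9820, (cx,cy)=(0.7088,0.7054)
member 1 (0-2): L=9.8000, (cx,cy)=(1.0000,0.0000)
member 2 (1-2): L=6.9129, (cx,cy)=(0.7017,-0.7124)
solve A·x = −loads:
  F[0-1] = -1360.5802 N (compression)
  F[0-2] = +175.3411 N (tension)
  F[1-2] = -249.8682 N (compression)
  Rx@0 = +789.0700 N
  Ry@0 = +959.7342 N
  Ry@2 = +178.0158 N

-249.868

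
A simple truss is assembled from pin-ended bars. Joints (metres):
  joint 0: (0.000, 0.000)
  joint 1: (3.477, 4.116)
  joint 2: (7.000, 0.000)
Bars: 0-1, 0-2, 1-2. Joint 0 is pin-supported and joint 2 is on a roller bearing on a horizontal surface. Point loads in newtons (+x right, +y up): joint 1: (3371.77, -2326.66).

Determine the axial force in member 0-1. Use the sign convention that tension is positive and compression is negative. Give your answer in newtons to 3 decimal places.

1062.457

N=3 nodes, M=3 members, R=3 reactions → 2N=6, M+R=6
member 0 (0-1): L=5.3880, (cx,cy)=(0.6453,0.7639)
member 1 (0-2): L=7.0000, (cx,cy)=(1.0000,0.0000)
member 2 (1-2): L=5.4178, (cx,cy)=(0.6503,-0.7597)
solve A·x = −loads:
  F[0-1] = +1062.4573 N (tension)
  F[0-2] = +2686.1471 N (tension)
  F[1-2] = -4130.8868 N (compression)
  Rx@0 = -3371.7700 N
  Ry@0 = -811.6260 N
  Ry@2 = +3138.2860 N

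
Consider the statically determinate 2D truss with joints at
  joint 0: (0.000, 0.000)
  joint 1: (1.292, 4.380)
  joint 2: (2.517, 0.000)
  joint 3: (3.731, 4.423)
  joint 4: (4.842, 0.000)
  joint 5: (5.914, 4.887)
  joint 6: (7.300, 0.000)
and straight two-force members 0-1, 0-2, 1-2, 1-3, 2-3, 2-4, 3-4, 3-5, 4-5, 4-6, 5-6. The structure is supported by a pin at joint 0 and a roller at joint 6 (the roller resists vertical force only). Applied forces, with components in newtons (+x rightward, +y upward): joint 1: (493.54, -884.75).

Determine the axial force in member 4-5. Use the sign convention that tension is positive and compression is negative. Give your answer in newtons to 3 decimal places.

N=7 nodes, M=11 members, R=3 reactions → 2N=14, M+R=14
member 0 (0-1): L=4.5666, (cx,cy)=(0.2829,0.9591)
member 1 (0-2): L=2.5170, (cx,cy)=(1.0000,0.0000)
member 2 (1-2): L=4.5481, (cx,cy)=(0.2693,-0.9630)
member 3 (1-3): L=2.4394, (cx,cy)=(0.9998,0.0176)
member 4 (2-3): L=4.5866, (cx,cy)=(0.2647,0.9643)
member 5 (2-4): L=2.3250, (cx,cy)=(1.0000,0.0000)
member 6 (3-4): L=4.5604, (cx,cy)=(0.2436,-0.9699)
member 7 (3-5): L=2.2318, (cx,cy)=(0.9781,0.2079)
member 8 (4-5): L=5.0032, (cx,cy)=(0.2143,0.9768)
member 9 (4-6): L=2.4580, (cx,cy)=(1.0000,0.0000)
member 10 (5-6): L=5.0797, (cx,cy)=(0.2728,-0.9621)
solve A·x = −loads:
  F[0-1] = -450.4415 N (compression)
  F[0-2] = +620.9812 N (tension)
  F[1-2] = -479.0910 N (compression)
  F[1-3] = -492.0171 N (compression)
  F[2-3] = +478.4496 N (tension)
  F[2-4] = +365.3021 N (tension)
  F[3-4] = -519.1179 N (compression)
  F[3-5] = -244.1706 N (compression)
  F[4-5] = +515.4482 N (tension)
  F[4-6] = +128.3936 N (tension)
  F[5-6] = -470.5674 N (compression)
  Rx@0 = -493.5400 N
  Ry@0 = +432.0374 N
  Ry@6 = +452.7126 N

515.448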